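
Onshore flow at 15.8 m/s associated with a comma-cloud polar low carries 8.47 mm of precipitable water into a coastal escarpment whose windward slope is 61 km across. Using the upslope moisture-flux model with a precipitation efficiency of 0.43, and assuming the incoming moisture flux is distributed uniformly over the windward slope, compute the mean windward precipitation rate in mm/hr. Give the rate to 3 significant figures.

R ≈ 3.40 mm/hr

Incoming column moisture flux per unit ridge length: F = V × PW = 15.8 × 8.47 = 133.826 mm·m/s.
Spread over the 61 km slope with efficiency ε = 0.43: R = ε·F/W = 0.43 × 133.826 / 61000 m = 9.434e-04 mm/s.
R = 9.434e-04 × 3600 = 3.40 mm/hr.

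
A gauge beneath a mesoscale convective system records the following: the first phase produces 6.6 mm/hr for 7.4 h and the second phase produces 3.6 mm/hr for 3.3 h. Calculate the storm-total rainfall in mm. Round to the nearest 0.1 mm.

total ≈ 60.7 mm

Total = Σ Rᵢ Δtᵢ = 6.6 × 7.4 + 3.6 × 3.3
      = 48.84 + 11.88 = 60.7 mm.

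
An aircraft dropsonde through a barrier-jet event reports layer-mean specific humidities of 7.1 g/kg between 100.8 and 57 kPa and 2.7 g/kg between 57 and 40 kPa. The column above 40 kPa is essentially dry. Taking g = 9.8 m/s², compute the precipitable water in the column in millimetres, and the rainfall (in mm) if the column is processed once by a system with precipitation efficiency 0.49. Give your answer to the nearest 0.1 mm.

Precipitable water is the column-integrated vapour mass per unit area: PW = (1/g) Σ q̄ Δp, with q in kg/kg and Δp in Pa (1 kg/m² of water = 1 mm).
Layer 100.8–57 kPa: Δp = 438 hPa = 43800 Pa, q̄ = 0.0071 kg/kg → 0.0071 × 43800 / 9.8 = 31.73 mm
Layer 57–40 kPa: Δp = 170 hPa = 17000 Pa, q̄ = 0.0027 kg/kg → 0.0027 × 17000 / 9.8 = 4.68 mm
PW = 31.73 + 4.68 = 36.41 ≈ 36.4 mm.
Rainfall = ε × PW = 0.49 × 36.4 = 17.8 mm.

PW ≈ 36.4 mm; rainfall ≈ 17.8 mm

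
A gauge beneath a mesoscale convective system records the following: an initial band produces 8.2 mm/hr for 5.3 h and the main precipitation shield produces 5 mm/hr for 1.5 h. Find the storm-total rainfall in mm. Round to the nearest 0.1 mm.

total ≈ 51.0 mm

Total = Σ Rᵢ Δtᵢ = 8.2 × 5.3 + 5 × 1.5
      = 43.46 + 7.5 = 51.0 mm.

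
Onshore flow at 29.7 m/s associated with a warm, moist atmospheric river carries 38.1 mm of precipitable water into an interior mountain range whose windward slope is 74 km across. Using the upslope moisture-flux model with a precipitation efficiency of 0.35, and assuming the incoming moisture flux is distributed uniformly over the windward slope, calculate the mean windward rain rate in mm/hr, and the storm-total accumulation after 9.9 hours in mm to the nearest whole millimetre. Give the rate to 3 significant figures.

R ≈ 19.3 mm/hr; total ≈ 191 mm

Incoming column moisture flux per unit ridge length: F = V × PW = 29.7 × 38.1 = 1131.57 mm·m/s.
Spread over the 74 km slope with efficiency ε = 0.35: R = ε·F/W = 0.35 × 1131.57 / 74000 m = 5.352e-03 mm/s.
R = 5.352e-03 × 3600 = 19.3 mm/hr.
Over 9.9 h: total = 19.3 × 9.9 = 191.07 ≈ 191 mm.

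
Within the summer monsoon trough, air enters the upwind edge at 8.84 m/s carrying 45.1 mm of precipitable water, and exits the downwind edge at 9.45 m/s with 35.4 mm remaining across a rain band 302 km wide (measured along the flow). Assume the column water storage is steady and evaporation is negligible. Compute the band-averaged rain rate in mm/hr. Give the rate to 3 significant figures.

Column moisture flux per unit crosswind length is F = V × PW.
Inflow: F_in = 8.84 × 45.1 = 398.684 mm·m/s
Outflow: F_out = 9.45 × 35.4 = 334.53 mm·m/s
Steady-state rate R = (F_in − F_out)/L = (398.684 − 334.53) / 302000 m = 2.124e-04 mm/s.
R = 2.124e-04 × 3600 = 0.765 mm/hr.

R ≈ 0.765 mm/hr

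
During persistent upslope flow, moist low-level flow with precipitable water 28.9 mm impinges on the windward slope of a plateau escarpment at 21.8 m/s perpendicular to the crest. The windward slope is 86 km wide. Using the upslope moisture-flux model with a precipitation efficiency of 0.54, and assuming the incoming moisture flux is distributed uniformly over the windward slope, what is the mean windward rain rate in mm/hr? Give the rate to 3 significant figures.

R ≈ 14.2 mm/hr

Incoming column moisture flux per unit ridge length: F = V × PW = 21.8 × 28.9 = 630.02 mm·m/s.
Spread over the 86 km slope with efficiency ε = 0.54: R = ε·F/W = 0.54 × 630.02 / 86000 m = 3.956e-03 mm/s.
R = 3.956e-03 × 3600 = 14.2 mm/hr.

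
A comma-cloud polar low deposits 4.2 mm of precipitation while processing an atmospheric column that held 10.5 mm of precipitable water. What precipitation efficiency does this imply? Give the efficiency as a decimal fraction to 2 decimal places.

ε ≈ 0.40

ε = precipitation / PW = 4.2 / 10.5 = 0.40.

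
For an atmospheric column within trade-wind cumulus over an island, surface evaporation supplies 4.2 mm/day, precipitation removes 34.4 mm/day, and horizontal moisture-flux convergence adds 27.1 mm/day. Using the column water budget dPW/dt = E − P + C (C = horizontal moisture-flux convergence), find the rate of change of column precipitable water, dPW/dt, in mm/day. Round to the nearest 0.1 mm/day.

dPW/dt ≈ -3.1 mm/day

dPW/dt = E − P + C = 4.2 − 34.4 + (27.1) = -3.1 mm/day.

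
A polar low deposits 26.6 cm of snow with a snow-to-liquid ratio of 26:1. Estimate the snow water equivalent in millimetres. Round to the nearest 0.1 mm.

SWE = snow depth / ratio = 26.6 cm / 26 = 1.023 cm = 10.2 mm.

SWE ≈ 10.2 mm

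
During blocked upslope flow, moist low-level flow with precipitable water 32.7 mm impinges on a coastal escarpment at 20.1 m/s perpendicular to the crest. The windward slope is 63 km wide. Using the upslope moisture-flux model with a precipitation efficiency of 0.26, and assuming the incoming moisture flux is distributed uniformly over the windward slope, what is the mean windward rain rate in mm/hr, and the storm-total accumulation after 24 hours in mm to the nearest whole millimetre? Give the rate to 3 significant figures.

R ≈ 9.77 mm/hr; total ≈ 234 mm

Incoming column moisture flux per unit ridge length: F = V × PW = 20.1 × 32.7 = 657.27 mm·m/s.
Spread over the 63 km slope with efficiency ε = 0.26: R = ε·F/W = 0.26 × 657.27 / 63000 m = 2.713e-03 mm/s.
R = 2.713e-03 × 3600 = 9.77 mm/hr.
Over 24 h: total = 9.77 × 24 = 234.48 ≈ 234 mm.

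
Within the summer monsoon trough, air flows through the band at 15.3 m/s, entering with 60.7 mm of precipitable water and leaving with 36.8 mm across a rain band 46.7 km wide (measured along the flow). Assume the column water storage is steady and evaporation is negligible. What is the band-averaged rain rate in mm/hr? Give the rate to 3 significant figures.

R ≈ 28.2 mm/hr

Column moisture flux per unit crosswind length is F = V × PW.
Inflow: F_in = 15.3 × 60.7 = 928.71 mm·m/s
Outflow: F_out = 15.3 × 36.8 = 563.04 mm·m/s
Steady-state rate R = (F_in − F_out)/L = (928.71 − 563.04) / 46700 m = 7.830e-03 mm/s.
R = 7.830e-03 × 3600 = 28.2 mm/hr.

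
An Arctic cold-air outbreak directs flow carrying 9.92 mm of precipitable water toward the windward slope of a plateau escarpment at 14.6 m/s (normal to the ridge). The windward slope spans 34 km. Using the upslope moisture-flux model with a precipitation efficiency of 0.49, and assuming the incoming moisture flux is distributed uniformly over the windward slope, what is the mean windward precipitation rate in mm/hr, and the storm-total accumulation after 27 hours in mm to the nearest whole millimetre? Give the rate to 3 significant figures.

Incoming column moisture flux per unit ridge length: F = V × PW = 14.6 × 9.92 = 144.832 mm·m/s.
Spread over the 34 km slope with efficiency ε = 0.49: R = ε·F/W = 0.49 × 144.832 / 34000 m = 2.087e-03 mm/s.
R = 2.087e-03 × 3600 = 7.51 mm/hr.
Over 27 h: total = 7.51 × 27 = 202.77 ≈ 203 mm.

R ≈ 7.51 mm/hr; total ≈ 203 mm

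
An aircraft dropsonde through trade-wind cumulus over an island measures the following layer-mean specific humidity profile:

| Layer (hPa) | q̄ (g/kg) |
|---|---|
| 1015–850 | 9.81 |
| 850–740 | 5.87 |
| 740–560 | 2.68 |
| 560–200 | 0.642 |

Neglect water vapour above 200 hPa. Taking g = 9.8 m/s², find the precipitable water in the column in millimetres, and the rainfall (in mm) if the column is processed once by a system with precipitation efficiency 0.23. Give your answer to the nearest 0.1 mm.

Precipitable water is the column-integrated vapour mass per unit area: PW = (1/g) Σ q̄ Δp, with q in kg/kg and Δp in Pa (1 kg/m² of water = 1 mm).
Layer 1015–850 hPa: Δp = 165 hPa = 16500 Pa, q̄ = 0.00981 kg/kg → 0.00981 × 16500 / 9.8 = 16.52 mm
Layer 850–740 hPa: Δp = 110 hPa = 11000 Pa, q̄ = 0.00587 kg/kg → 0.00587 × 11000 / 9.8 = 6.59 mm
Layer 740–560 hPa: Δp = 180 hPa = 18000 Pa, q̄ = 0.00268 kg/kg → 0.00268 × 18000 / 9.8 = 4.92 mm
Layer 560–200 hPa: Δp = 360 hPa = 36000 Pa, q̄ = 0.000642 kg/kg → 0.000642 × 36000 / 9.8 = 2.36 mm
PW = 16.52 + 6.59 + 4.92 + 2.36 = 30.39 ≈ 30.4 mm.
Rainfall = ε × PW = 0.23 × 30.4 = 7.0 mm.

PW ≈ 30.4 mm; rainfall ≈ 7.0 mm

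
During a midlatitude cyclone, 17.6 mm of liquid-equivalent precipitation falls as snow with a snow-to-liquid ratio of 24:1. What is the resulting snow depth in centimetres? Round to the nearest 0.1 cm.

snow depth ≈ 42.2 cm

Snow depth = liquid × ratio = 17.6 mm × 24 = 422.4 mm = 42.2 cm.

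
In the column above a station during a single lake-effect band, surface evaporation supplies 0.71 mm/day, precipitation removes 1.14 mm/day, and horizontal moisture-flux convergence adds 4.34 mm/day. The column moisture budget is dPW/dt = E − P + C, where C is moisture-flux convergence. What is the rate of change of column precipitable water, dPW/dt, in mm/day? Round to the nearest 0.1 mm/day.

dPW/dt ≈ 3.9 mm/day

dPW/dt = E − P + C = 0.71 − 1.14 + (4.34) = 3.9 mm/day.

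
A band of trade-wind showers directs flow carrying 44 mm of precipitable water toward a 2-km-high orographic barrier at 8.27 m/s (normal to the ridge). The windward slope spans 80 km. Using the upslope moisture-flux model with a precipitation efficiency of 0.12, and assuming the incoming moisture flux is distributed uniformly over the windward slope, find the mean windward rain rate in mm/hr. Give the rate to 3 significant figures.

Incoming column moisture flux per unit ridge length: F = V × PW = 8.27 × 44 = 363.88 mm·m/s.
Spread over the 80 km slope with efficiency ε = 0.12: R = ε·F/W = 0.12 × 363.88 / 80000 m = 5.458e-04 mm/s.
R = 5.458e-04 × 3600 = 1.96 mm/hr.

R ≈ 1.96 mm/hr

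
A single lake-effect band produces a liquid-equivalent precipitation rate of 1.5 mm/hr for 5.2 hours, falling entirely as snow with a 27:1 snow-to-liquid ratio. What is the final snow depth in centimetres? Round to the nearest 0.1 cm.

snow depth ≈ 21.1 cm

Liquid-equivalent depth = 1.5 × 5.2 = 7.8 mm.
Snow depth = 7.8 mm × 27 = 210.6 mm = 21.1 cm.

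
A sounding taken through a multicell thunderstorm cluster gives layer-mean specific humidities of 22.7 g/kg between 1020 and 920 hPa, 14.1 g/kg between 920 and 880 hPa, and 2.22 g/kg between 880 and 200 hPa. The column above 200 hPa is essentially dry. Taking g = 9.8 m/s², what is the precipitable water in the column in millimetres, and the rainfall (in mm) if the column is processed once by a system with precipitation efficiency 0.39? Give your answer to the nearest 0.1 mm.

Precipitable water is the column-integrated vapour mass per unit area: PW = (1/g) Σ q̄ Δp, with q in kg/kg and Δp in Pa (1 kg/m² of water = 1 mm).
Layer 1020–920 hPa: Δp = 100 hPa = 10000 Pa, q̄ = 0.0227 kg/kg → 0.0227 × 10000 / 9.8 = 23.16 mm
Layer 920–880 hPa: Δp = 40 hPa = 4000 Pa, q̄ = 0.0141 kg/kg → 0.0141 × 4000 / 9.8 = 5.76 mm
Layer 880–200 hPa: Δp = 680 hPa = 68000 Pa, q̄ = 0.00222 kg/kg → 0.00222 × 68000 / 9.8 = 15.40 mm
PW = 23.16 + 5.76 + 15.40 = 44.32 ≈ 44.3 mm.
Rainfall = ε × PW = 0.39 × 44.3 = 17.3 mm.

PW ≈ 44.3 mm; rainfall ≈ 17.3 mm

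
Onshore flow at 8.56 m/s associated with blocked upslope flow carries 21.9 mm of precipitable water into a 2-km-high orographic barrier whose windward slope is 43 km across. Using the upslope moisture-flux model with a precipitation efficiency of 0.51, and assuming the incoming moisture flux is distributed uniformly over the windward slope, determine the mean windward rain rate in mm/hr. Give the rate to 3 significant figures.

R ≈ 8.00 mm/hr

Incoming column moisture flux per unit ridge length: F = V × PW = 8.56 × 21.9 = 187.464 mm·m/s.
Spread over the 43 km slope with efficiency ε = 0.51: R = ε·F/W = 0.51 × 187.464 / 43000 m = 2.223e-03 mm/s.
R = 2.223e-03 × 3600 = 8.00 mm/hr.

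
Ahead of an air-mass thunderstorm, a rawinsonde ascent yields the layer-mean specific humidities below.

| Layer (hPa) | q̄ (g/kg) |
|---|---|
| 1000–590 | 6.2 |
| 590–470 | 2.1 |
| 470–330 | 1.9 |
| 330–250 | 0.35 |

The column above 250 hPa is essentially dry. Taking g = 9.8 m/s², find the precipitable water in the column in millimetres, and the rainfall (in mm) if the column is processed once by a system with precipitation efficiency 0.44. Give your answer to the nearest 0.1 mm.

PW ≈ 31.5 mm; rainfall ≈ 13.9 mm

Precipitable water is the column-integrated vapour mass per unit area: PW = (1/g) Σ q̄ Δp, with q in kg/kg and Δp in Pa (1 kg/m² of water = 1 mm).
Layer 1000–590 hPa: Δp = 410 hPa = 41000 Pa, q̄ = 0.0062 kg/kg → 0.0062 × 41000 / 9.8 = 25.94 mm
Layer 590–470 hPa: Δp = 120 hPa = 12000 Pa, q̄ = 0.0021 kg/kg → 0.0021 × 12000 / 9.8 = 2.57 mm
Layer 470–330 hPa: Δp = 140 hPa = 14000 Pa, q̄ = 0.0019 kg/kg → 0.0019 × 14000 / 9.8 = 2.71 mm
Layer 330–250 hPa: Δp = 80 hPa = 8000 Pa, q̄ = 0.00035 kg/kg → 0.00035 × 8000 / 9.8 = 0.29 mm
PW = 25.94 + 2.57 + 2.71 + 0.29 = 31.51 ≈ 31.5 mm.
Rainfall = ε × PW = 0.44 × 31.5 = 13.9 mm.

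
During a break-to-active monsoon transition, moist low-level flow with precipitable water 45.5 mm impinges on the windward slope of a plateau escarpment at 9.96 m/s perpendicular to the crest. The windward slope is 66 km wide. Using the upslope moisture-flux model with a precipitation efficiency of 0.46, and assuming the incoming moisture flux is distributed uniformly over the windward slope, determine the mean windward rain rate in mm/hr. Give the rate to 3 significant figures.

Incoming column moisture flux per unit ridge length: F = V × PW = 9.96 × 45.5 = 453.18 mm·m/s.
Spread over the 66 km slope with efficiency ε = 0.46: R = ε·F/W = 0.46 × 453.18 / 66000 m = 3.159e-03 mm/s.
R = 3.159e-03 × 3600 = 11.4 mm/hr.

R ≈ 11.4 mm/hr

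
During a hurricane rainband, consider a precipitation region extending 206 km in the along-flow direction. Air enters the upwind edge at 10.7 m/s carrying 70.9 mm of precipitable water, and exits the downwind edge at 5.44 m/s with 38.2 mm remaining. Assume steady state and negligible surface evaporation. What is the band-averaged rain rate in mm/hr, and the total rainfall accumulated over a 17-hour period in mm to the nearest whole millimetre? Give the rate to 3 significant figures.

Column moisture flux per unit crosswind length is F = V × PW.
Inflow: F_in = 10.7 × 70.9 = 758.63 mm·m/s
Outflow: F_out = 5.44 × 38.2 = 207.808 mm·m/s
Steady-state rate R = (F_in − F_out)/L = (758.63 − 207.808) / 206000 m = 2.674e-03 mm/s.
R = 2.674e-03 × 3600 = 9.63 mm/hr.
Over 17 h: total = 9.63 × 17 = 163.71 ≈ 164 mm.

R ≈ 9.63 mm/hr; total ≈ 164 mm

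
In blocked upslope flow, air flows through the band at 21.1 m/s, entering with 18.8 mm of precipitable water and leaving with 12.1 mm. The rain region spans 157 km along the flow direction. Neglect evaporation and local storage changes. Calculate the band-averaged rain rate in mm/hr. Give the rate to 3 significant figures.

Column moisture flux per unit crosswind length is F = V × PW.
Inflow: F_in = 21.1 × 18.8 = 396.68 mm·m/s
Outflow: F_out = 21.1 × 12.1 = 255.31 mm·m/s
Steady-state rate R = (F_in − F_out)/L = (396.68 − 255.31) / 157000 m = 9.004e-04 mm/s.
R = 9.004e-04 × 3600 = 3.24 mm/hr.

R ≈ 3.24 mm/hr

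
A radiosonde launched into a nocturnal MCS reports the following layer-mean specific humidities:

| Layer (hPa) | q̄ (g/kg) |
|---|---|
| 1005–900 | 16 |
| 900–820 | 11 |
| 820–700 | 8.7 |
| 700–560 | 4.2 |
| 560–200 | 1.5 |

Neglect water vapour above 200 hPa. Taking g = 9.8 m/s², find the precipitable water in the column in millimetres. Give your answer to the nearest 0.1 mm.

Precipitable water is the column-integrated vapour mass per unit area: PW = (1/g) Σ q̄ Δp, with q in kg/kg and Δp in Pa (1 kg/m² of water = 1 mm).
Layer 1005–900 hPa: Δp = 105 hPa = 10500 Pa, q̄ = 0.016 kg/kg → 0.016 × 10500 / 9.8 = 17.14 mm
Layer 900–820 hPa: Δp = 80 hPa = 8000 Pa, q̄ = 0.011 kg/kg → 0.011 × 8000 / 9.8 = 8.98 mm
Layer 820–700 hPa: Δp = 120 hPa = 12000 Pa, q̄ = 0.0087 kg/kg → 0.0087 × 12000 / 9.8 = 10.65 mm
Layer 700–560 hPa: Δp = 140 hPa = 14000 Pa, q̄ = 0.0042 kg/kg → 0.0042 × 14000 / 9.8 = 6.00 mm
Layer 560–200 hPa: Δp = 360 hPa = 36000 Pa, q̄ = 0.0015 kg/kg → 0.0015 × 36000 / 9.8 = 5.51 mm
PW = 17.14 + 8.98 + 10.65 + 6.00 + 5.51 = 48.28 ≈ 48.3 mm.

PW ≈ 48.3 mm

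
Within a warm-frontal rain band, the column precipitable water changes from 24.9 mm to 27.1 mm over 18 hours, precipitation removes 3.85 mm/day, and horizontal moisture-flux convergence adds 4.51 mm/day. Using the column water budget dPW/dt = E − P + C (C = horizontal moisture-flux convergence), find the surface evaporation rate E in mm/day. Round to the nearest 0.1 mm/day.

dPW/dt = (27.1 − 24.9) mm / (18/24 day) = +2.933 mm/day.
E = dPW/dt + P − C = (+2.933) + 3.85 − (4.51) = 2.3 mm/day.

E ≈ 2.3 mm/day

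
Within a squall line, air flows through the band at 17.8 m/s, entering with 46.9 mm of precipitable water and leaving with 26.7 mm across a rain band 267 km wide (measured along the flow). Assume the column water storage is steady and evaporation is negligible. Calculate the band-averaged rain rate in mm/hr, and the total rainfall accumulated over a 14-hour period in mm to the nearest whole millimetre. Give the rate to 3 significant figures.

Column moisture flux per unit crosswind length is F = V × PW.
Inflow: F_in = 17.8 × 46.9 = 834.82 mm·m/s
Outflow: F_out = 17.8 × 26.7 = 475.26 mm·m/s
Steady-state rate R = (F_in − F_out)/L = (834.82 − 475.26) / 267000 m = 1.347e-03 mm/s.
R = 1.347e-03 × 3600 = 4.85 mm/hr.
Over 14 h: total = 4.85 × 14 = 67.9 ≈ 68 mm.

R ≈ 4.85 mm/hr; total ≈ 68 mm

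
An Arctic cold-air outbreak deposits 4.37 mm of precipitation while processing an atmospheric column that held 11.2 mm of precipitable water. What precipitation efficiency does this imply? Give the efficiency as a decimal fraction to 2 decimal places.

ε ≈ 0.39

ε = precipitation / PW = 4.37 / 11.2 = 0.39.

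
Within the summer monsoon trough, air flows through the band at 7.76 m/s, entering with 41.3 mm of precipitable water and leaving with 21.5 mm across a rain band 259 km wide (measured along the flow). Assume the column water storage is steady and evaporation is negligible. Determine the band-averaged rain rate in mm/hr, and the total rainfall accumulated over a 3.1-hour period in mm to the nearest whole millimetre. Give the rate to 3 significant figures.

Column moisture flux per unit crosswind length is F = V × PW.
Inflow: F_in = 7.76 × 41.3 = 320.488 mm·m/s
Outflow: F_out = 7.76 × 21.5 = 166.84 mm·m/s
Steady-state rate R = (F_in − F_out)/L = (320.488 − 166.84) / 259000 m = 5.932e-04 mm/s.
R = 5.932e-04 × 3600 = 2.14 mm/hr.
Over 3.1 h: total = 2.14 × 3.1 = 6.634 ≈ 7 mm.

R ≈ 2.14 mm/hr; total ≈ 7 mm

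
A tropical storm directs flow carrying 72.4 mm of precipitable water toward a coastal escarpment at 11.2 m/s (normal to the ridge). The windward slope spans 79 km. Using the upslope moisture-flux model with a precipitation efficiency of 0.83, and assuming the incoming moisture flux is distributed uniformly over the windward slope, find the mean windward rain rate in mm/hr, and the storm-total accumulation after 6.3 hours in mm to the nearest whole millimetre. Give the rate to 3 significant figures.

Incoming column moisture flux per unit ridge length: F = V × PW = 11.2 × 72.4 = 810.88 mm·m/s.
Spread over the 79 km slope with efficiency ε = 0.83: R = ε·F/W = 0.83 × 810.88 / 79000 m = 8.519e-03 mm/s.
R = 8.519e-03 × 3600 = 30.7 mm/hr.
Over 6.3 h: total = 30.7 × 6.3 = 193.41 ≈ 193 mm.

R ≈ 30.7 mm/hr; total ≈ 193 mm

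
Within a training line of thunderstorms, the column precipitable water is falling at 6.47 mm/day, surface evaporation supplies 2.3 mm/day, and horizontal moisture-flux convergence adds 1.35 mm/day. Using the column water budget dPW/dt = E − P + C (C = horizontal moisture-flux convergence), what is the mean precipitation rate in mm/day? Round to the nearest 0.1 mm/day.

P ≈ 10.1 mm/day

dPW/dt = -6.47 mm/day.
P = E + C − dPW/dt = 2.3 + (1.35) − (-6.47) = 10.1 mm/day.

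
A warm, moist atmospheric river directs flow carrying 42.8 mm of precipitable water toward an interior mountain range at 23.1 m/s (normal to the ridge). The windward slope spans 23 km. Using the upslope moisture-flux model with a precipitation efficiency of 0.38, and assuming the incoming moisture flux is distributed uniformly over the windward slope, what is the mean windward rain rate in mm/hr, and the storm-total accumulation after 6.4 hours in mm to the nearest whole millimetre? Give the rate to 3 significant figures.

Incoming column moisture flux per unit ridge length: F = V × PW = 23.1 × 42.8 = 988.68 mm·m/s.
Spread over the 23 km slope with efficiency ε = 0.38: R = ε·F/W = 0.38 × 988.68 / 23000 m = 1.633e-02 mm/s.
R = 1.633e-02 × 3600 = 58.8 mm/hr.
Over 6.4 h: total = 58.8 × 6.4 = 376.32 ≈ 376 mm.

R ≈ 58.8 mm/hr; total ≈ 376 mm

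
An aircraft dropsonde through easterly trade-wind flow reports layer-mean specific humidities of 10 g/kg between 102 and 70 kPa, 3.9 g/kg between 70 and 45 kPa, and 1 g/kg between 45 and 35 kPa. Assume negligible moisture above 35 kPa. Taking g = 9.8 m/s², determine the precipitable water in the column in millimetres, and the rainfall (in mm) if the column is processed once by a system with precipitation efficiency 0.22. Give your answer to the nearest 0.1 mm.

Precipitable water is the column-integrated vapour mass per unit area: PW = (1/g) Σ q̄ Δp, with q in kg/kg and Δp in Pa (1 kg/m² of water = 1 mm).
Layer 102–70 kPa: Δp = 320 hPa = 32000 Pa, q̄ = 0.01 kg/kg → 0.01 × 32000 / 9.8 = 32.65 mm
Layer 70–45 kPa: Δp = 250 hPa = 25000 Pa, q̄ = 0.0039 kg/kg → 0.0039 × 25000 / 9.8 = 9.95 mm
Layer 45–35 kPa: Δp = 100 hPa = 10000 Pa, q̄ = 0.001 kg/kg → 0.001 × 10000 / 9.8 = 1.02 mm
PW = 32.65 + 9.95 + 1.02 = 43.62 ≈ 43.6 mm.
Rainfall = ε × PW = 0.22 × 43.6 = 9.6 mm.

PW ≈ 43.6 mm; rainfall ≈ 9.6 mm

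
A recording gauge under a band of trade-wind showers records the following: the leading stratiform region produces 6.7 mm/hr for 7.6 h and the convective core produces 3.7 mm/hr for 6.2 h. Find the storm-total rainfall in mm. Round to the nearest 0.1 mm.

total ≈ 73.9 mm

Total = Σ Rᵢ Δtᵢ = 6.7 × 7.6 + 3.7 × 6.2
      = 50.92 + 22.94 = 73.9 mm.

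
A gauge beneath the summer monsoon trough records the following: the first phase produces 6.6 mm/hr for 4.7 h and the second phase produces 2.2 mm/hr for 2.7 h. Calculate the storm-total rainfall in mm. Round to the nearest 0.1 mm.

total ≈ 37.0 mm

Total = Σ Rᵢ Δtᵢ = 6.6 × 4.7 + 2.2 × 2.7
      = 31.02 + 5.94 = 37.0 mm.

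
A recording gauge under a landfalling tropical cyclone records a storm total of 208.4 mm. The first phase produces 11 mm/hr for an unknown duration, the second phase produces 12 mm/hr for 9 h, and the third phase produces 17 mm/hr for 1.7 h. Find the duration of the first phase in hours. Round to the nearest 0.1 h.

duration ≈ 6.5 h

Known phases: 12 × 9 + 17 × 1.7 = 108 + 28.9 = 136.9 mm.
Remaining depth = 208.4 − 136.9 = 71.5 mm.
Duration = 71.5 / 11 = 6.5 h.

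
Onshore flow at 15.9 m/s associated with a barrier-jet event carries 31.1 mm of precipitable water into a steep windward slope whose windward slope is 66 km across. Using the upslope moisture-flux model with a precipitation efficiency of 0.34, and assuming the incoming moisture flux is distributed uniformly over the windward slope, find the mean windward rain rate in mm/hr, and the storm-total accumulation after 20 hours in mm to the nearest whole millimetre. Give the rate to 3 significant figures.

R ≈ 9.17 mm/hr; total ≈ 183 mm

Incoming column moisture flux per unit ridge length: F = V × PW = 15.9 × 31.1 = 494.49 mm·m/s.
Spread over the 66 km slope with efficiency ε = 0.34: R = ε·F/W = 0.34 × 494.49 / 66000 m = 2.547e-03 mm/s.
R = 2.547e-03 × 3600 = 9.17 mm/hr.
Over 20 h: total = 9.17 × 20 = 183.4 ≈ 183 mm.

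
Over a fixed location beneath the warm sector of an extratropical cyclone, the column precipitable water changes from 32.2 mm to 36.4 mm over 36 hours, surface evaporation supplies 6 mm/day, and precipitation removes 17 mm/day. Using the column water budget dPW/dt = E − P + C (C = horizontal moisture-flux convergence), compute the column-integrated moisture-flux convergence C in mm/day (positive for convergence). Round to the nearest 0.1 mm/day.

C ≈ 13.8 mm/day

dPW/dt = (36.4 − 32.2) mm / (36/24 day) = +2.800 mm/day.
C = dPW/dt − E + P = (+2.800) − 6 + 17 = 13.8 mm/day.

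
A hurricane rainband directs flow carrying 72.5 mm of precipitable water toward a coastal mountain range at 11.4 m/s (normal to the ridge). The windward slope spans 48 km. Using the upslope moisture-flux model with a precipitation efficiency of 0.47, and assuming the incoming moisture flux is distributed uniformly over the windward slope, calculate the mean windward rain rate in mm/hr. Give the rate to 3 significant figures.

R ≈ 29.1 mm/hr

Incoming column moisture flux per unit ridge length: F = V × PW = 11.4 × 72.5 = 826.5 mm·m/s.
Spread over the 48 km slope with efficiency ε = 0.47: R = ε·F/W = 0.47 × 826.5 / 48000 m = 8.093e-03 mm/s.
R = 8.093e-03 × 3600 = 29.1 mm/hr.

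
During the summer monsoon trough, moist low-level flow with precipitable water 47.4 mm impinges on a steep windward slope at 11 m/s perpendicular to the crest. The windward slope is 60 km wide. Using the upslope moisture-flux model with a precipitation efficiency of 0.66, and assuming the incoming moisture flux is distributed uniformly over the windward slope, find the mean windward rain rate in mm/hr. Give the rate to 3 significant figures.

R ≈ 20.6 mm/hr

Incoming column moisture flux per unit ridge length: F = V × PW = 11 × 47.4 = 521.4 mm·m/s.
Spread over the 60 km slope with efficiency ε = 0.66: R = ε·F/W = 0.66 × 521.4 / 60000 m = 5.735e-03 mm/s.
R = 5.735e-03 × 3600 = 20.6 mm/hr.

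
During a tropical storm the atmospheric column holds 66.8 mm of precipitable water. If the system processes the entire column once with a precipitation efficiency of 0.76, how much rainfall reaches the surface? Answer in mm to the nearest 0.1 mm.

Rainfall = ε × PW = 0.76 × 66.8 = 50.8 mm.

rainfall ≈ 50.8 mm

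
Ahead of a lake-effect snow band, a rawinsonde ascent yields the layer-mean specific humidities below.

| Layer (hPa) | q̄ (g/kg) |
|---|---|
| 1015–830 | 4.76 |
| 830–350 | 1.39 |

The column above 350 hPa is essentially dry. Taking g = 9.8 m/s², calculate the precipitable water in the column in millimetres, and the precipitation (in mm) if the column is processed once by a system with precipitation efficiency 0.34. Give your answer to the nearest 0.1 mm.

PW ≈ 15.8 mm; precipitation ≈ 5.4 mm

Precipitable water is the column-integrated vapour mass per unit area: PW = (1/g) Σ q̄ Δp, with q in kg/kg and Δp in Pa (1 kg/m² of water = 1 mm).
Layer 1015–830 hPa: Δp = 185 hPa = 18500 Pa, q̄ = 0.00476 kg/kg → 0.00476 × 18500 / 9.8 = 8.99 mm
Layer 830–350 hPa: Δp = 480 hPa = 48000 Pa, q̄ = 0.00139 kg/kg → 0.00139 × 48000 / 9.8 = 6.81 mm
PW = 8.99 + 6.81 = 15.80 ≈ 15.8 mm.
Precipitation = ε × PW = 0.34 × 15.8 = 5.4 mm.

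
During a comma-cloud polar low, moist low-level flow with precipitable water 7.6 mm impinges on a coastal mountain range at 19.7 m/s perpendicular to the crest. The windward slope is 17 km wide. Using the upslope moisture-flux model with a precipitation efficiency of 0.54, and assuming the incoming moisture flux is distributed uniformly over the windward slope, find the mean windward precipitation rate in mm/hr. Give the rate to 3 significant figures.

R ≈ 17.1 mm/hr

Incoming column moisture flux per unit ridge length: F = V × PW = 19.7 × 7.6 = 149.72 mm·m/s.
Spread over the 17 km slope with efficiency ε = 0.54: R = ε·F/W = 0.54 × 149.72 / 17000 m = 4.756e-03 mm/s.
R = 4.756e-03 × 3600 = 17.1 mm/hr.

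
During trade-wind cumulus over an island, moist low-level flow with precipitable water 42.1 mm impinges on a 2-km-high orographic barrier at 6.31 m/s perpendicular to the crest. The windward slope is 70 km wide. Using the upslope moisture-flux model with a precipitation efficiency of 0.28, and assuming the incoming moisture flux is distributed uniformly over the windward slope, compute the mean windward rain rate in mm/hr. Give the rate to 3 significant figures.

Incoming column moisture flux per unit ridge length: F = V × PW = 6.31 × 42.1 = 265.651 mm·m/s.
Spread over the 70 km slope with efficiency ε = 0.28: R = ε·F/W = 0.28 × 265.651 / 70000 m = 1.063e-03 mm/s.
R = 1.063e-03 × 3600 = 3.83 mm/hr.

R ≈ 3.83 mm/hr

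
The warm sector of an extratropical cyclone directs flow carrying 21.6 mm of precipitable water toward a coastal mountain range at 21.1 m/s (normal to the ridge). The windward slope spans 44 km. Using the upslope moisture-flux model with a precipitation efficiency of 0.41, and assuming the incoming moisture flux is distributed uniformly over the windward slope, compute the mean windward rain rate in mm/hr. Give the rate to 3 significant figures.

Incoming column moisture flux per unit ridge length: F = V × PW = 21.1 × 21.6 = 455.76 mm·m/s.
Spread over the 44 km slope with efficiency ε = 0.41: R = ε·F/W = 0.41 × 455.76 / 44000 m = 4.247e-03 mm/s.
R = 4.247e-03 × 3600 = 15.3 mm/hr.

R ≈ 15.3 mm/hr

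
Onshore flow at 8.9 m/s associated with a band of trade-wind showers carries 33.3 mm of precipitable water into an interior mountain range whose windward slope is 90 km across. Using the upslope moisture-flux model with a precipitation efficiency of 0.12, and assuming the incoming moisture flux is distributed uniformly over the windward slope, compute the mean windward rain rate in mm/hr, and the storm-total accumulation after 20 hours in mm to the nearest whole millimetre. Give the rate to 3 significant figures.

R ≈ 1.42 mm/hr; total ≈ 28 mm

Incoming column moisture flux per unit ridge length: F = V × PW = 8.9 × 33.3 = 296.37 mm·m/s.
Spread over the 90 km slope with efficiency ε = 0.12: R = ε·F/W = 0.12 × 296.37 / 90000 m = 3.952e-04 mm/s.
R = 3.952e-04 × 3600 = 1.42 mm/hr.
Over 20 h: total = 1.42 × 20 = 28.4 ≈ 28 mm.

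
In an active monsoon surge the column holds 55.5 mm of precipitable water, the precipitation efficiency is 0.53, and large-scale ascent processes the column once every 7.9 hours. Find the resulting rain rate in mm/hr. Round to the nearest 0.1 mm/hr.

R ≈ 3.7 mm/hr

Each overturning extracts ε × PW = 0.53 × 55.5 = 29.415 mm.
Rate = ε·PW / τ = 29.415 / 7.9 h = 3.7 mm/hr.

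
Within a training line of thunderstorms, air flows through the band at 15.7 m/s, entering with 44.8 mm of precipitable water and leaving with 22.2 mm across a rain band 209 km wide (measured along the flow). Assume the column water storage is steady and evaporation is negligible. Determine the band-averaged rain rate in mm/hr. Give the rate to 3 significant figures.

Column moisture flux per unit crosswind length is F = V × PW.
Inflow: F_in = 15.7 × 44.8 = 703.36 mm·m/s
Outflow: F_out = 15.7 × 22.2 = 348.54 mm·m/s
Steady-state rate R = (F_in − F_out)/L = (703.36 − 348.54) / 209000 m = 1.698e-03 mm/s.
R = 1.698e-03 × 3600 = 6.11 mm/hr.

R ≈ 6.11 mm/hr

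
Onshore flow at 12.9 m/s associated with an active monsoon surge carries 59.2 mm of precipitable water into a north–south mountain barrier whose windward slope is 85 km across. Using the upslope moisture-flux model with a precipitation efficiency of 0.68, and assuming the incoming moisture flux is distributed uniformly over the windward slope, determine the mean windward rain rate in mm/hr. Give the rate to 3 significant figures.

R ≈ 22.0 mm/hr

Incoming column moisture flux per unit ridge length: F = V × PW = 12.9 × 59.2 = 763.68 mm·m/s.
Spread over the 85 km slope with efficiency ε = 0.68: R = ε·F/W = 0.68 × 763.68 / 85000 m = 6.109e-03 mm/s.
R = 6.109e-03 × 3600 = 22.0 mm/hr.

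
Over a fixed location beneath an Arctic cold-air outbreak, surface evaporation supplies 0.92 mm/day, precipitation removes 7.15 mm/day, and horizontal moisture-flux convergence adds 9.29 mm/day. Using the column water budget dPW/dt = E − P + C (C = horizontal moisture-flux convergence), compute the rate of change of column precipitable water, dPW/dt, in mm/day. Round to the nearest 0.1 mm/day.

dPW/dt ≈ 3.1 mm/day

dPW/dt = E − P + C = 0.92 − 7.15 + (9.29) = 3.1 mm/day.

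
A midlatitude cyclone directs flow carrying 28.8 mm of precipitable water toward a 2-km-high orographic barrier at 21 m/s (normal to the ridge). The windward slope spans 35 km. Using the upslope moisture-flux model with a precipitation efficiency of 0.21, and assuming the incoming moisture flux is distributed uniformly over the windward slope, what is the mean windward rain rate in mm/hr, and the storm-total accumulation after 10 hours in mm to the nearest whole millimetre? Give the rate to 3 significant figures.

Incoming column moisture flux per unit ridge length: F = V × PW = 21 × 28.8 = 604.8 mm·m/s.
Spread over the 35 km slope with efficiency ε = 0.21: R = ε·F/W = 0.21 × 604.8 / 35000 m = 3.629e-03 mm/s.
R = 3.629e-03 × 3600 = 13.1 mm/hr.
Over 10 h: total = 13.1 × 10 = 131 mm.

R ≈ 13.1 mm/hr; total ≈ 131 mm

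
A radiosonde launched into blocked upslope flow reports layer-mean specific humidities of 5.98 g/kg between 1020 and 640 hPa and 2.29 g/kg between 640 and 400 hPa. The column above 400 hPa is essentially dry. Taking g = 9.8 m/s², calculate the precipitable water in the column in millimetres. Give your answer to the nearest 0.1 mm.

PW ≈ 28.8 mm

Precipitable water is the column-integrated vapour mass per unit area: PW = (1/g) Σ q̄ Δp, with q in kg/kg and Δp in Pa (1 kg/m² of water = 1 mm).
Layer 1020–640 hPa: Δp = 380 hPa = 38000 Pa, q̄ = 0.00598 kg/kg → 0.00598 × 38000 / 9.8 = 23.19 mm
Layer 640–400 hPa: Δp = 240 hPa = 24000 Pa, q̄ = 0.00229 kg/kg → 0.00229 × 24000 / 9.8 = 5.61 mm
PW = 23.19 + 5.61 = 28.80 ≈ 28.8 mm.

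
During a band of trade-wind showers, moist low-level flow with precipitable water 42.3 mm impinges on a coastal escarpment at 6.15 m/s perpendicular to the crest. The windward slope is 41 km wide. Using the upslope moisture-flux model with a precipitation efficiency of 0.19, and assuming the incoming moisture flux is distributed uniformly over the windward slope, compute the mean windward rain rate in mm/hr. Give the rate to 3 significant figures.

Incoming column moisture flux per unit ridge length: F = V × PW = 6.15 × 42.3 = 260.145 mm·m/s.
Spread over the 41 km slope with efficiency ε = 0.19: R = ε·F/W = 0.19 × 260.145 / 41000 m = 1.206e-03 mm/s.
R = 1.206e-03 × 3600 = 4.34 mm/hr.

R ≈ 4.34 mm/hr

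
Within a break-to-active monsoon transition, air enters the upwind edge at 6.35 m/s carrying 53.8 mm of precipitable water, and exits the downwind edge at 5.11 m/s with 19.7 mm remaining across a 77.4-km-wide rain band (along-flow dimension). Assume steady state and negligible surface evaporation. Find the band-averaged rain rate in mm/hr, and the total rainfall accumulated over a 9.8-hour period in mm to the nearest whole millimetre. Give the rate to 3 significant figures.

Column moisture flux per unit crosswind length is F = V × PW.
Inflow: F_in = 6.35 × 53.8 = 341.63 mm·m/s
Outflow: F_out = 5.11 × 19.7 = 100.667 mm·m/s
Steady-state rate R = (F_in − F_out)/L = (341.63 − 100.667) / 77400 m = 3.113e-03 mm/s.
R = 3.113e-03 × 3600 = 11.2 mm/hr.
Over 9.8 h: total = 11.2 × 9.8 = 109.76 ≈ 110 mm.

R ≈ 11.2 mm/hr; total ≈ 110 mm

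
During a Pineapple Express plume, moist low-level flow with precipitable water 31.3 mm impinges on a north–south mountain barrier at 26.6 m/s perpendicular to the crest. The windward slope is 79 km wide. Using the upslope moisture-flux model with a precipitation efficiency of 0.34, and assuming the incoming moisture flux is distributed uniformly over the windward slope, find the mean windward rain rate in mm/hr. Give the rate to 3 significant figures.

Incoming column moisture flux per unit ridge length: F = V × PW = 26.6 × 31.3 = 832.58 mm·m/s.
Spread over the 79 km slope with efficiency ε = 0.34: R = ε·F/W = 0.34 × 832.58 / 79000 m = 3.583e-03 mm/s.
R = 3.583e-03 × 3600 = 12.9 mm/hr.

R ≈ 12.9 mm/hr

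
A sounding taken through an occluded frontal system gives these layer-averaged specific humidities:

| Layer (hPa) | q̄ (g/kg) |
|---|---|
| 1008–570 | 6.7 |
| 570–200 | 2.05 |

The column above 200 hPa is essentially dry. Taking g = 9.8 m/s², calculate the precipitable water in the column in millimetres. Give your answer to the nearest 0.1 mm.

PW ≈ 37.7 mm

Precipitable water is the column-integrated vapour mass per unit area: PW = (1/g) Σ q̄ Δp, with q in kg/kg and Δp in Pa (1 kg/m² of water = 1 mm).
Layer 1008–570 hPa: Δp = 438 hPa = 43800 Pa, q̄ = 0.0067 kg/kg → 0.0067 × 43800 / 9.8 = 29.94 mm
Layer 570–200 hPa: Δp = 370 hPa = 37000 Pa, q̄ = 0.00205 kg/kg → 0.00205 × 37000 / 9.8 = 7.74 mm
PW = 29.94 + 7.74 = 37.68 ≈ 37.7 mm.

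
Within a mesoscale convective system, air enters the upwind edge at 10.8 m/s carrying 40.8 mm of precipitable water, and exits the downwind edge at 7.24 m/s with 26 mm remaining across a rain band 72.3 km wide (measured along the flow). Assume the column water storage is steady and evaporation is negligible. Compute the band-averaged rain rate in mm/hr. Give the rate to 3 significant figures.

R ≈ 12.6 mm/hr

Column moisture flux per unit crosswind length is F = V × PW.
Inflow: F_in = 10.8 × 40.8 = 440.64 mm·m/s
Outflow: F_out = 7.24 × 26 = 188.24 mm·m/s
Steady-state rate R = (F_in − F_out)/L = (440.64 − 188.24) / 72300 m = 3.491e-03 mm/s.
R = 3.491e-03 × 3600 = 12.6 mm/hr.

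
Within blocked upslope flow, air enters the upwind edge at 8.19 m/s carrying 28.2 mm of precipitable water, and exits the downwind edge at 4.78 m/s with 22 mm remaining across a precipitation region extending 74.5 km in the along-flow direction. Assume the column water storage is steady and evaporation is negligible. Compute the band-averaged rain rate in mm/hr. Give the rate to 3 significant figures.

Column moisture flux per unit crosswind length is F = V × PW.
Inflow: F_in = 8.19 × 28.2 = 230.958 mm·m/s
Outflow: F_out = 4.78 × 22 = 105.16 mm·m/s
Steady-state rate R = (F_in − F_out)/L = (230.958 − 105.16) / 74500 m = 1.689e-03 mm/s.
R = 1.689e-03 × 3600 = 6.08 mm/hr.

R ≈ 6.08 mm/hr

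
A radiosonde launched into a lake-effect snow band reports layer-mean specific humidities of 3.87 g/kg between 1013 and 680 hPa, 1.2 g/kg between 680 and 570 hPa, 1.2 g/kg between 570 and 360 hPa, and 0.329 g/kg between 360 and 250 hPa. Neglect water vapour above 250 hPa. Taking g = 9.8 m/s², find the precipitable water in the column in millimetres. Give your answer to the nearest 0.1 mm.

Precipitable water is the column-integrated vapour mass per unit area: PW = (1/g) Σ q̄ Δp, with q in kg/kg and Δp in Pa (1 kg/m² of water = 1 mm).
Layer 1013–680 hPa: Δp = 333 hPa = 33300 Pa, q̄ = 0.00387 kg/kg → 0.00387 × 33300 / 9.8 = 13.15 mm
Layer 680–570 hPa: Δp = 110 hPa = 11000 Pa, q̄ = 0.0012 kg/kg → 0.0012 × 11000 / 9.8 = 1.35 mm
Layer 570–360 hPa: Δp = 210 hPa = 21000 Pa, q̄ = 0.0012 kg/kg → 0.0012 × 21000 / 9.8 = 2.57 mm
Layer 360–250 hPa: Δp = 110 hPa = 11000 Pa, q̄ = 0.000329 kg/kg → 0.000329 × 11000 / 9.8 = 0.37 mm
PW = 13.15 + 1.35 + 2.57 + 0.37 = 17.44 ≈ 17.4 mm.

PW ≈ 17.4 mm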